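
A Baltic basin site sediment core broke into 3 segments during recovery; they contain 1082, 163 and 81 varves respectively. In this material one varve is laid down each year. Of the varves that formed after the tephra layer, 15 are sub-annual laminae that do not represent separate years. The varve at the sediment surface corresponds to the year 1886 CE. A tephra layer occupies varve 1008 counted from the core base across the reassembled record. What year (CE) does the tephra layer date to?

1583 CE

Total varves = 1082 + 163 + 81 = 1326.
Between varve 1008 and the sediment surface there are 1326 − 1008 = 318 varves.
Removing the 15 false varves leaves 318 − 15 = 303 true varves beyond the tephra layer.
1886 − 303 = 1583 CE.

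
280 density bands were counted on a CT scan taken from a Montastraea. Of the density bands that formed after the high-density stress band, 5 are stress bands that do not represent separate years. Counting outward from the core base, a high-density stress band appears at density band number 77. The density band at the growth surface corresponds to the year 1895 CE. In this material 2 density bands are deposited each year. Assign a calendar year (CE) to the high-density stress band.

1796 CE

280 − 77 = 203 density bands lie beyond the high-density stress band toward the growth surface.
Excluding 5 false density bands: 203 − 5 = 198.
With 2 density bands per year, 198 / 2 = 99 years.
The density band at the growth surface is 1895 CE, so the high-density stress band dates to 1895 − 99 = 1796 CE.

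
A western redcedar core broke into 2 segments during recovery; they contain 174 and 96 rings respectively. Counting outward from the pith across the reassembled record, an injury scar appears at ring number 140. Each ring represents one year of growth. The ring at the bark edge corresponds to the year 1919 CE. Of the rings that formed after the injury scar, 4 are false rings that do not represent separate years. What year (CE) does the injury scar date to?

Total rings = 174 + 96 = 270.
The injury scar sits at ring 140 from the pith, so 270 − 140 = 130 rings formed after it.
Excluding 4 false rings: 130 − 4 = 126.
The ring at the bark edge is 1919 CE, so the injury scar dates to 1919 − 126 = 1793 CE.

1793 CE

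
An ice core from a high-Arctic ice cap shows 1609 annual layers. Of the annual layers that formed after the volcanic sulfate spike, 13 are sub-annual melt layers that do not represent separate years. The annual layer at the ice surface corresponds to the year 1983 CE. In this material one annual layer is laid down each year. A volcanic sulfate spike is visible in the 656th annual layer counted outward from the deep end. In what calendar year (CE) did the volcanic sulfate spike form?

1043 CE

The volcanic sulfate spike sits at annual layer 656 from the deep end, so 1609 − 656 = 953 annual layers formed after it.
Excluding 13 false annual layers: 953 − 13 = 940.
The annual layer at the ice surface is 1983 CE, so the volcanic sulfate spike dates to 1983 − 940 = 1043 CE.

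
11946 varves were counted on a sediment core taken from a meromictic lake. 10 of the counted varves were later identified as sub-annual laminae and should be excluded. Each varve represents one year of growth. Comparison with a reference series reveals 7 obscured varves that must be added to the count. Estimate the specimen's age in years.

Correcting the raw count gives 11946 − 10 + 7 = 11943 true varves.
At one varve per year, that is 11943 years.

11943 years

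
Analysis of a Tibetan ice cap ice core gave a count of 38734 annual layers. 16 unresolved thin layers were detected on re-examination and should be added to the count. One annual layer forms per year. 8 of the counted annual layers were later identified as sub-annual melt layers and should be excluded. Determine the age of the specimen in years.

After corrections the count is 38734 − 8 + 16 = 38742 annual layers.
With a one-to-one annual layer periodicity this is 38742 years.

38742 yr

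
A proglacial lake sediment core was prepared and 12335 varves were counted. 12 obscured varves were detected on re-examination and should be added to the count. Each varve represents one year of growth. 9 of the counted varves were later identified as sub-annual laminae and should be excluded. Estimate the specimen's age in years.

Correcting the raw count gives 12335 − 9 + 12 = 12338 true varves.
One varve per year makes the duration 12338 years.

12338 years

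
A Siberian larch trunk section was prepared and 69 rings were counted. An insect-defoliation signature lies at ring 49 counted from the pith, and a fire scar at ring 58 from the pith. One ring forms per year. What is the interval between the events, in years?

The two markers are separated by 58 − 49 = 9 rings.
One ring per year makes the interval 9 years.

9 yr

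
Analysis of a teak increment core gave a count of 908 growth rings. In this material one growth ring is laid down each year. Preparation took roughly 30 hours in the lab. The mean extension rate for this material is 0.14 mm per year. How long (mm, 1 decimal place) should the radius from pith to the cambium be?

127.1 mm

908 years of growth are recorded.
Predicted length = 0.14 mm/year × 908 years = 127.1 mm.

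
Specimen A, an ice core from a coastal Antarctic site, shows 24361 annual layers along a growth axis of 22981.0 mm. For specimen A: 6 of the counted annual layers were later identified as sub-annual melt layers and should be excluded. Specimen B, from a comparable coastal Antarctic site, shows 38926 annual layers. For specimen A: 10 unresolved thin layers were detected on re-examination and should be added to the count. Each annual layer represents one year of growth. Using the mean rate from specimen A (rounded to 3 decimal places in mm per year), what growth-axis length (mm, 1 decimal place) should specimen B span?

36707.2 mm

Specimen A: true annual layer count = 24361 − 6 + 10 = 24365.
A: 22981.0 mm over 24365 years gives 22981.0 / 24365 ≈ 0.943 mm per year.
B's length ≈ 0.943 × 38926 = 36707.2 mm.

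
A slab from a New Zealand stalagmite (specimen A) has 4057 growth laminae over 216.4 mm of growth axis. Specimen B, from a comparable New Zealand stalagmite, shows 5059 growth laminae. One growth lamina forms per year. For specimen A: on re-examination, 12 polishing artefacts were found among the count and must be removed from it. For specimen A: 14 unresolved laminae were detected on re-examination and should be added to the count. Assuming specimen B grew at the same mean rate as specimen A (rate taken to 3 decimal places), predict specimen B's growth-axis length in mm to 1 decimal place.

268.1 mm

Specimen A: true growth lamina count = 4057 − 12 + 14 = 4059.
A: 216.4 mm over 4059 years gives 216.4 / 4059 ≈ 0.053 mm/year.
Length of B = 0.053 × 5059 = 268.1 mm.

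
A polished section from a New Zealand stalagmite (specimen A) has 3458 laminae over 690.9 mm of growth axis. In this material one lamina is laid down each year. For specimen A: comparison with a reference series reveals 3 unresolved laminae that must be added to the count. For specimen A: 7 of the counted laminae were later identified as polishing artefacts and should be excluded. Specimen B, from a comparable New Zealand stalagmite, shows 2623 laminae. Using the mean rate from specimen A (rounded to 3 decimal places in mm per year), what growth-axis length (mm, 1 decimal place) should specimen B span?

524.6 mm

Specimen A: true lamina count = 3458 − 7 + 3 = 3454.
A: 690.9 mm over 3454 years gives 690.9 / 3454 ≈ 0.200 mm/year.
For B, 0.200 mm/year × 2623 years = 524.6 mm.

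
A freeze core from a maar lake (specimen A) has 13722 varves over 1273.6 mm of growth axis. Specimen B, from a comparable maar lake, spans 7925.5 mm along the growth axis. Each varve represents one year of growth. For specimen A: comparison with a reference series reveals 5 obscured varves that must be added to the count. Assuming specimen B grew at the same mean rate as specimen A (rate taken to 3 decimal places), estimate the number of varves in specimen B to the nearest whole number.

85220 varves

Specimen A: after corrections the count is 13722 + 5 = 13727 varves.
A: 1273.6 mm over 13727 years gives 1273.6 / 13727 ≈ 0.093 mm/yr.
B spans 7925.5 / 0.093 = 85220.43 years ≈ 85220 varves.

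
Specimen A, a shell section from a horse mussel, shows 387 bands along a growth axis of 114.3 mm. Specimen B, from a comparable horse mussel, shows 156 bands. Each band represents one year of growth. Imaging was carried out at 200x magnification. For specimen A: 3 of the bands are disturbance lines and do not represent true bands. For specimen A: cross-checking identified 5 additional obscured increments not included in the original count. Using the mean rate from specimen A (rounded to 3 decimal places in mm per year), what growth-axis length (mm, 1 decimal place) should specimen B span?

Specimen A: after corrections the count is 387 − 3 + 5 = 389 bands.
A: Mean rate = 114.3 mm / 389 years ≈ 0.294 mm/yr.
For B, 0.294 mm/year × 156 years = 45.9 mm.

45.9 mm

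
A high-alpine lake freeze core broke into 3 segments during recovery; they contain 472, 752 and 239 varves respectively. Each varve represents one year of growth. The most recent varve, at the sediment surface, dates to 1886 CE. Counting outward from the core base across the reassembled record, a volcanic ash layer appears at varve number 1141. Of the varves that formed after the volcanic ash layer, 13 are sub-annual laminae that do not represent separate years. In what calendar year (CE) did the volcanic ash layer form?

Total varves = 472 + 752 + 239 = 1463.
1463 − 1141 = 322 varves lie beyond the volcanic ash layer toward the sediment surface.
322 − 13 false = 309 true varves after the volcanic ash layer.
1886 − 309 = 1577 CE.

1577 CE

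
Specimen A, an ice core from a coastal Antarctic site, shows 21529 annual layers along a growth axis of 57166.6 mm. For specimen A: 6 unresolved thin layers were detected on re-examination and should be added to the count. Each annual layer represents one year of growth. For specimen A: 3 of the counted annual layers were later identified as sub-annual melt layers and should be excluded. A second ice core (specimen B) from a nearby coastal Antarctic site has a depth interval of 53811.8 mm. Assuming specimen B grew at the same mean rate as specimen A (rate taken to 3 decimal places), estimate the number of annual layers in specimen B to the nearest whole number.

20268 annual layers

Specimen A: true annual layer count = 21529 − 3 + 6 = 21532.
A: Mean rate = 57166.6 mm / 21532 years ≈ 2.655 mm/year.
B spans 53811.8 / 2.655 = 20268.10 years ≈ 20268 annual layers.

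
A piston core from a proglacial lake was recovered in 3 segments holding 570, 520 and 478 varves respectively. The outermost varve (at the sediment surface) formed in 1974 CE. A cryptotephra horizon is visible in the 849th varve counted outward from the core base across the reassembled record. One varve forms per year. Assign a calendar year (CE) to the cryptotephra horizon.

Total varves = 570 + 520 + 478 = 1568.
The cryptotephra horizon sits at varve 849 from the core base, so 1568 − 849 = 719 varves formed after it.
1974 − 719 = 1255 CE.

1255 CE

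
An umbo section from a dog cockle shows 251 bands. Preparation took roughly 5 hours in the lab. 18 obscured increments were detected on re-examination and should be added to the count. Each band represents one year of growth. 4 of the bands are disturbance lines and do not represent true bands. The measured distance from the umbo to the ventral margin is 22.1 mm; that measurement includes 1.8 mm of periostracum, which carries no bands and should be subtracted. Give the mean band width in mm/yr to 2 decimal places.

Adjusted count: 251 − 4 + 18 = 265 bands.
The growth record spans 22.1 − 1.8 = 20.3 mm.
20.3 mm over 265 years gives 20.3 / 265 ≈ 0.08 mm/yr.

0.08 mm/yr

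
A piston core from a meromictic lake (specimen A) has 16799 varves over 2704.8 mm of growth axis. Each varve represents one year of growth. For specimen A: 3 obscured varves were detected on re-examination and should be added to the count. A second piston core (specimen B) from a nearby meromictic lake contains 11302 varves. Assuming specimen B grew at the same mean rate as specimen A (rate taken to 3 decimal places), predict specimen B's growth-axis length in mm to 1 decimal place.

Specimen A: adjusted count: 16799 + 3 = 16802 varves.
A: Extension rate ≈ 2704.8 / 16802 = 0.161 mm per year.
Length of B = 0.161 × 11302 = 1819.6 mm.

1819.6 mm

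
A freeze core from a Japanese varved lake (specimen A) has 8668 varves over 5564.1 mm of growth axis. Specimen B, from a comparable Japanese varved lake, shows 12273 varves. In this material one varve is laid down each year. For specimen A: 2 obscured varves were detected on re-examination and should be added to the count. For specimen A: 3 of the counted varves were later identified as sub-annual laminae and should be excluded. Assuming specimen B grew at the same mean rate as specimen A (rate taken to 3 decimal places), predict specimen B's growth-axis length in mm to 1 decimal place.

Specimen A: adjusted count: 8668 − 3 + 2 = 8667 varves.
A: 5564.1 mm over 8667 years gives 5564.1 / 8667 ≈ 0.642 mm per year.
Length of B = 0.642 × 12273 = 7879.3 mm.

7879.3 mm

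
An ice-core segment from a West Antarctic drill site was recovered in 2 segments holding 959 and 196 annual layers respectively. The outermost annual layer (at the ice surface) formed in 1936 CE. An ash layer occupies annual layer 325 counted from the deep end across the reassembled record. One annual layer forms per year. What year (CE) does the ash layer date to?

Total annual layers = 959 + 196 = 1155.
The ash layer sits at annual layer 325 from the deep end, so 1155 − 325 = 830 annual layers formed after it.
1936 − 830 = 1106 CE.

1106 CE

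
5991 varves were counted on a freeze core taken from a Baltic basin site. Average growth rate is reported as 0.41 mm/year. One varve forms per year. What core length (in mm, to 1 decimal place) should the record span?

5991 years of growth are recorded.
Length ≈ 0.41 × 5991 = 2456.3 mm.

2456.3 mm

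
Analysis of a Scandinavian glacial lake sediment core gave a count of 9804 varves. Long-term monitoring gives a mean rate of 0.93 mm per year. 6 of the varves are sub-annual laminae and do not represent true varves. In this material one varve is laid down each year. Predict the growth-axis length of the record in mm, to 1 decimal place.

After corrections the count is 9804 − 6 = 9798 varves.
Length ≈ 0.93 × 9798 = 9112.1 mm.

9112.1 mm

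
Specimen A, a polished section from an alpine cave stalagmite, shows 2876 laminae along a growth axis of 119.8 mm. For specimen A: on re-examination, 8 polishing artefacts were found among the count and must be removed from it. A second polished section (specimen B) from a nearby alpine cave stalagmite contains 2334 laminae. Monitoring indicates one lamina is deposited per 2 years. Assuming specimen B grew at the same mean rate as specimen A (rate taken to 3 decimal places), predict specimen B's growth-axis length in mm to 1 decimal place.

Specimen A: after corrections the count is 2876 − 8 = 2868 laminae.
Specimen A: 2868 laminae at 2 years each span 2868 × 2 = 5736 years.
A: 119.8 mm over 5736 years gives 119.8 / 5736 ≈ 0.021 mm per year.
Specimen B: multiplying by 2 years per lamina: 2334 × 2 = 4668 years. For B, 0.021 mm/year × 4668 years = 98.0 mm.

98.0 mm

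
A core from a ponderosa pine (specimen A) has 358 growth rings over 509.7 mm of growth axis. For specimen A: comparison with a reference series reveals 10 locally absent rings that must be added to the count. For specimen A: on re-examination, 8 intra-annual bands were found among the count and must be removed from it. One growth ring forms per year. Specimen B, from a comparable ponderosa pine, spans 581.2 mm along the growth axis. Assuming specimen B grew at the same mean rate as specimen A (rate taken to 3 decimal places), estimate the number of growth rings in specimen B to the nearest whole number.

Specimen A: adjusted count: 358 − 8 + 10 = 360 growth rings.
A: Extension rate ≈ 509.7 / 360 = 1.416 mm per year.
For B, 581.2 / 1.416 = 410.45 years ≈ 410 growth rings.

410 growth rings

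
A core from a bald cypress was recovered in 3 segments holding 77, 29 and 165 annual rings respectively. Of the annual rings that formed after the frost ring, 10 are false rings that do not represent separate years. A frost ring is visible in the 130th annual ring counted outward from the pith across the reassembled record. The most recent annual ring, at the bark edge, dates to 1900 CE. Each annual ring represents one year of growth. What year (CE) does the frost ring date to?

Total annual rings = 77 + 29 + 165 = 271.
Between annual ring 130 and the bark edge there are 271 − 130 = 141 annual rings.
141 − 10 false = 131 true annual rings after the frost ring.
The annual ring at the bark edge is 1900 CE, so the frost ring dates to 1900 − 131 = 1769 CE.

1769 CE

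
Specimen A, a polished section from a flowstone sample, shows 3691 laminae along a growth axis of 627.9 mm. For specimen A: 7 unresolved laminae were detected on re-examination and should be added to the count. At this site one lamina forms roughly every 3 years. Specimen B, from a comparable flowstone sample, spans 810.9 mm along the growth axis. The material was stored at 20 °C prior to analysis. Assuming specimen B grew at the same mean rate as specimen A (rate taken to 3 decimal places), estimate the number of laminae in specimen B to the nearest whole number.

4742 laminae

Specimen A: after corrections the count is 3691 + 7 = 3698 laminae.
Specimen A: multiplying by 3 years per lamina: 3698 × 3 = 11094 years.
A: 627.9 mm over 11094 years gives 627.9 / 11094 ≈ 0.057 mm per year.
Specimen B: 810.9 mm / 0.057 mm per year = 14226.32 years; at 3 years per lamina that is 14226.32 / 3 ≈ 4742 laminae.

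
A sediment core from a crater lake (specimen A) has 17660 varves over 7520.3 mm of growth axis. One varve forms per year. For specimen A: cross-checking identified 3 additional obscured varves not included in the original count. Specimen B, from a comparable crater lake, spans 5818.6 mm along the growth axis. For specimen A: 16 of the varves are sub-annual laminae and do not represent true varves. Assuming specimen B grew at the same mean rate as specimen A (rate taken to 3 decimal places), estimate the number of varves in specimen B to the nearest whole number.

Specimen A: after corrections the count is 17660 − 16 + 3 = 17647 varves.
A: Mean rate = 7520.3 mm / 17647 years ≈ 0.426 mm per year.
For B, 5818.6 / 0.426 = 13658.69 years ≈ 13659 varves.

13659 varves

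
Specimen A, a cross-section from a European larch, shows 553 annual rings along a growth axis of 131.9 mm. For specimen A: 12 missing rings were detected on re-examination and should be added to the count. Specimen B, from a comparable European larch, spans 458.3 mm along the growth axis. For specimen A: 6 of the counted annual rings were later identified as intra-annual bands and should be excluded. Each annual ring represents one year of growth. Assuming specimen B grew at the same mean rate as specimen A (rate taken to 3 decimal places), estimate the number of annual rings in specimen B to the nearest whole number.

1942 annual rings

Specimen A: adjusted count: 553 − 6 + 12 = 559 annual rings.
A: Mean rate = 131.9 mm / 559 years ≈ 0.236 mm/yr.
Specimen B: 458.3 mm / 0.236 mm per year = 1941.95 years ≈ 1942 annual rings.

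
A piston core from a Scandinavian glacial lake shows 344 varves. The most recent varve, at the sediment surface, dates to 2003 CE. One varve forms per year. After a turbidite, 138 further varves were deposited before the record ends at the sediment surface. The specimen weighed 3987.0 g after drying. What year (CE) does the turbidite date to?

1865 CE

138 varves post-date the turbidite.
2003 − 138 = 1865 CE.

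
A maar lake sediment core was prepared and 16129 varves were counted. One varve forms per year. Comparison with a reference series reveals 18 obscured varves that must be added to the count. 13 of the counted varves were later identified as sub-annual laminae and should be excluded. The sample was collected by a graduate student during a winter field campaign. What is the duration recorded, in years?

16134 years

After corrections the count is 16129 − 13 + 18 = 16134 varves.
With a one-to-one varve periodicity this is 16134 years.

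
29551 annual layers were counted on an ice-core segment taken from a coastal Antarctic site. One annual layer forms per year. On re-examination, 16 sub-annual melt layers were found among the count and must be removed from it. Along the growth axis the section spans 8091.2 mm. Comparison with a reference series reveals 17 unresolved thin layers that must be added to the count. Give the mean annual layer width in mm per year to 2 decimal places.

0.27 mm per year

True annual layer count = 29551 − 16 + 17 = 29552.
Mean rate = 8091.2 mm / 29552 years ≈ 0.27 mm per year.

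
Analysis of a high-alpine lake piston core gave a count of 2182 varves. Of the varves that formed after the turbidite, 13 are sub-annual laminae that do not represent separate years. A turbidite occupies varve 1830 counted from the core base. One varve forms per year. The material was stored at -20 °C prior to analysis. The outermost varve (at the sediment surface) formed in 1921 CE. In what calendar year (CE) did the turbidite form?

The turbidite sits at varve 1830 from the core base, so 2182 − 1830 = 352 varves formed after it.
Removing the 13 false varves leaves 352 − 13 = 339 true varves beyond the turbidite.
1921 − 339 = 1582 CE.

1582 CE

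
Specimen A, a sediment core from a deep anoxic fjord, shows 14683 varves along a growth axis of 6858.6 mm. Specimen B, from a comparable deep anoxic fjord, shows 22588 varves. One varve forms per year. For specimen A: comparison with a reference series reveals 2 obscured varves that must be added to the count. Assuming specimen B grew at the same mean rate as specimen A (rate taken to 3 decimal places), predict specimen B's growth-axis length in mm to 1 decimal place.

10548.6 mm

Specimen A: true varve count = 14683 + 2 = 14685.
A: Mean rate = 6858.6 mm / 14685 years ≈ 0.467 mm/year.
B's length ≈ 0.467 × 22588 = 10548.6 mm.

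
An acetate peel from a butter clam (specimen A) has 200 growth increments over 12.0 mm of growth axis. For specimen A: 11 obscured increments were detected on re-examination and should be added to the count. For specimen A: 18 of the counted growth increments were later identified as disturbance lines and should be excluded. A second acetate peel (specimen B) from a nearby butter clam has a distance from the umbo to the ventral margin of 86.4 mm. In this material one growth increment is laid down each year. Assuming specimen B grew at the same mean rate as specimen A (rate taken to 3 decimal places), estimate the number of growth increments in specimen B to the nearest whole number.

Specimen A: after corrections the count is 200 − 18 + 11 = 193 growth increments.
A: Extension rate ≈ 12.0 / 193 = 0.062 mm/year.
B spans 86.4 / 0.062 = 1393.55 years ≈ 1394 growth increments.

1394 growth increments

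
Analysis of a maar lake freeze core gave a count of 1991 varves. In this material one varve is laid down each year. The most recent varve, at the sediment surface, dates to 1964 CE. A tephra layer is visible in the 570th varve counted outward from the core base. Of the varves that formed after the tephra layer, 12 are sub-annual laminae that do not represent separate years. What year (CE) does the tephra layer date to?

Between varve 570 and the sediment surface there are 1991 − 570 = 1421 varves.
Removing the 12 false varves leaves 1421 − 12 = 1409 true varves beyond the tephra layer.
The varve at the sediment surface is 1964 CE, so the tephra layer dates to 1964 − 1409 = 555 CE.

555 CE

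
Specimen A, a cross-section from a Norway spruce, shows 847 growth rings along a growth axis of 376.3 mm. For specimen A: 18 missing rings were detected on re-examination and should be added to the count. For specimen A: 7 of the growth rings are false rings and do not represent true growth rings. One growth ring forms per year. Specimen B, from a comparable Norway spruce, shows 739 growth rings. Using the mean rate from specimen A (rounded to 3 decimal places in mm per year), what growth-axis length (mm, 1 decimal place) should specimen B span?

324.4 mm

Specimen A: after corrections the count is 847 − 7 + 18 = 858 growth rings.
A: 376.3 mm over 858 years gives 376.3 / 858 ≈ 0.439 mm/year.
Length of B = 0.439 × 739 = 324.4 mm.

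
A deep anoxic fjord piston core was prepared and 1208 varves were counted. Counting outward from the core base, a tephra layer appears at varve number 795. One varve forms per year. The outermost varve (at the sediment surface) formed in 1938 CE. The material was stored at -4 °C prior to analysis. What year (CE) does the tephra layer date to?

Between varve 795 and the sediment surface there are 1208 − 795 = 413 varves.
Counting back 413 years from 1938 CE places the tephra layer in 1938 − 413 = 1525 CE.

1525 CE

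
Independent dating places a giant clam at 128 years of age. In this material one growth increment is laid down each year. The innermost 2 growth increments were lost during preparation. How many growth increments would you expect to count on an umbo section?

126 growth increments

At one growth increment per year, 128 years correspond to 128 growth increments.
Less the 2 uncaptured growth increments: 128 − 2 = 126.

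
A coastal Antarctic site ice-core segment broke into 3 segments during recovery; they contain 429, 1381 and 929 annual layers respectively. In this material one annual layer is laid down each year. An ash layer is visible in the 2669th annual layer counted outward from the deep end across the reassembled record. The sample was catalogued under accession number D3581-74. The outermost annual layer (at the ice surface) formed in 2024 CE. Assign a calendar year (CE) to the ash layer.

1954 CE

Total annual layers = 429 + 1381 + 929 = 2739.
The ash layer sits at annual layer 2669 from the deep end, so 2739 − 2669 = 70 annual layers formed after it.
2024 − 70 = 1954 CE.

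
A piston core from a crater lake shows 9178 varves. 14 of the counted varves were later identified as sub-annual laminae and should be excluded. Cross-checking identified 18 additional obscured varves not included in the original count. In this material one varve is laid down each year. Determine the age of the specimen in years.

Adjusted count: 9178 − 14 + 18 = 9182 varves.
At one varve per year, that is 9182 years.

9182 years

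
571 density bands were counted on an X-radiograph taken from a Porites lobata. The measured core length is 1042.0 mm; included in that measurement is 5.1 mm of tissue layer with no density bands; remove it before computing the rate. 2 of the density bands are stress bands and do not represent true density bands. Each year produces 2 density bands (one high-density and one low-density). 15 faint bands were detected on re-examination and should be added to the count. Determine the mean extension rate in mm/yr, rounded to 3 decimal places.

3.551 mm/yr

Correcting the raw count gives 571 − 2 + 15 = 584 true density bands.
With 2 density bands per year, 584 / 2 = 292 years.
Removing the 5.1 mm offcut leaves 1042.0 − 5.1 = 1036.9 mm.
Mean rate = 1036.9 mm / 292 years ≈ 3.551 mm/yr.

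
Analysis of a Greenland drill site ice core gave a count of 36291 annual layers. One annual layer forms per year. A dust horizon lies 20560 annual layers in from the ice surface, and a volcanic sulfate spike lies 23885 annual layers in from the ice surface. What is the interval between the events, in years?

3325 years

Separation: 23885 − 20560 = 3325 annual layers.
That is 3325 years at one annual layer per year.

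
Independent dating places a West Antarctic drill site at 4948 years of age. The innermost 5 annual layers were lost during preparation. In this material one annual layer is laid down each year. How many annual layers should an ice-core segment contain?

One annual layer per year gives 4948 annual layers over 4948 years.
Subtracting the 5 annual layers not captured gives 4948 − 5 = 4943 annual layers in the record.

4943 annual layers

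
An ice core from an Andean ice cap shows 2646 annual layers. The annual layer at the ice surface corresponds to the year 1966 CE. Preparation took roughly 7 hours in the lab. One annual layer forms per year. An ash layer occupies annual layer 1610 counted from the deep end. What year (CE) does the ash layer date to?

The ash layer sits at annual layer 1610 from the deep end, so 2646 − 1610 = 1036 annual layers formed after it.
Counting back 1036 years from 1966 CE places the ash layer in 1966 − 1036 = 930 CE.

930 CE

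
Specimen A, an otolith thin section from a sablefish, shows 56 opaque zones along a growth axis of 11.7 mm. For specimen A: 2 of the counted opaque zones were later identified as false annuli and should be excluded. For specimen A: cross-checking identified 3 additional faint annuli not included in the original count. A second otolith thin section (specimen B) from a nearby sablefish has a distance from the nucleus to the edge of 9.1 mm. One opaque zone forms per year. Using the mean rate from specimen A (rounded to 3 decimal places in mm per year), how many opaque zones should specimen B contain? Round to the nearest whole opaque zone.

Specimen A: after corrections the count is 56 − 2 + 3 = 57 opaque zones.
A: 11.7 mm over 57 years gives 11.7 / 57 ≈ 0.205 mm per year.
B spans 9.1 / 0.205 = 44.39 years ≈ 44 opaque zones.

44 opaque zones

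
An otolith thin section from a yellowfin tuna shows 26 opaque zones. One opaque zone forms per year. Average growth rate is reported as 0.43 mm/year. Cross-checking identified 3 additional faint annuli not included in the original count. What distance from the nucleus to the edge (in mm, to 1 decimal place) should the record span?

12.5 mm

Correcting the raw count gives 26 + 3 = 29 true opaque zones.
Predicted length = 0.43 mm/year × 29 years = 12.5 mm.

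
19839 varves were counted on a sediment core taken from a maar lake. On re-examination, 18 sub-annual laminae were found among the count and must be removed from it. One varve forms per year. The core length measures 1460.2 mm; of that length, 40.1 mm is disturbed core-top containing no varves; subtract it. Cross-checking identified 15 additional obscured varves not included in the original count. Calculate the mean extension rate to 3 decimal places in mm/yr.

Adjusted count: 19839 − 18 + 15 = 19836 varves.
The growth record spans 1460.2 − 40.1 = 1420.1 mm.
Mean rate = 1420.1 mm / 19836 years ≈ 0.072 mm/yr.

0.072 mm/yr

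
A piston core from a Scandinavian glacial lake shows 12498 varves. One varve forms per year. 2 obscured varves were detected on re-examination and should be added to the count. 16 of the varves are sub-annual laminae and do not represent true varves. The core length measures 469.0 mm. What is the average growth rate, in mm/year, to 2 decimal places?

Correcting the raw count gives 12498 − 16 + 2 = 12484 true varves.
Mean rate = 469.0 mm / 12484 years ≈ 0.04 mm/year.

0.04 mm/year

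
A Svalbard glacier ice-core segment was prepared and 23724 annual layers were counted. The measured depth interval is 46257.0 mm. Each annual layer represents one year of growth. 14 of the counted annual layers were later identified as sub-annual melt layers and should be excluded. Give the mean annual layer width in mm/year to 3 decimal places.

Adjusted count: 23724 − 14 = 23710 annual layers.
Extension rate ≈ 46257.0 / 23710 = 1.951 mm/year.

1.951 mm/year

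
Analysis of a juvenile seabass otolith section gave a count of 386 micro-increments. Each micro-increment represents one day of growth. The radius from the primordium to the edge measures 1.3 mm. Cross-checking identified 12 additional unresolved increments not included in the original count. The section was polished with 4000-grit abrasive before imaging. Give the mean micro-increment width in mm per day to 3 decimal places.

0.003 mm per day

After corrections the count is 386 + 12 = 398 micro-increments.
Mean rate = 1.3 mm / 398 days ≈ 0.003 mm per day.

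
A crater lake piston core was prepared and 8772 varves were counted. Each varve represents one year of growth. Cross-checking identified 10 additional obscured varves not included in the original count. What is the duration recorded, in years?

8782 years

Adjusted count: 8772 + 10 = 8782 varves.
One varve per year makes the duration 8782 years.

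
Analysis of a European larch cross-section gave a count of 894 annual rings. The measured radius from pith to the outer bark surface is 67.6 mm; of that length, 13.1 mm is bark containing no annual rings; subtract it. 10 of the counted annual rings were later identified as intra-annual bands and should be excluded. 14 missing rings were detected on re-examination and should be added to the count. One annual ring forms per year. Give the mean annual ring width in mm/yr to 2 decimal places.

0.06 mm/yr

True annual ring count = 894 − 10 + 14 = 898.
The growth record spans 67.6 − 13.1 = 54.5 mm.
Mean rate = 54.5 mm / 898 years ≈ 0.06 mm/yr.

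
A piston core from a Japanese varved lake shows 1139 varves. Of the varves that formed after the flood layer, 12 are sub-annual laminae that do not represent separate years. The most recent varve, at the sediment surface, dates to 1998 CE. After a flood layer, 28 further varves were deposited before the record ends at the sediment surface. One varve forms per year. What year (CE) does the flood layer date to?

1982 CE

There are 28 varves younger than the flood layer.
Removing the 12 false varves leaves 28 − 12 = 16 true varves beyond the flood layer.
1998 − 16 = 1982 CE.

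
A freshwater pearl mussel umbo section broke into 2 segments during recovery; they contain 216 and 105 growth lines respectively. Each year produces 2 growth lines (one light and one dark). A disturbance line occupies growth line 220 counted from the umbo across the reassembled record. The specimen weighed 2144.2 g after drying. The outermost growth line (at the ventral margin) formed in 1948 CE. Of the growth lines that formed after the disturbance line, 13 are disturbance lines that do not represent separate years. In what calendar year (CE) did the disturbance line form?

1904 CE

Total growth lines = 216 + 105 = 321.
Between growth line 220 and the ventral margin there are 321 − 220 = 101 growth lines.
Removing the 13 false growth lines leaves 101 − 13 = 88 true growth lines beyond the disturbance line.
88 growth lines at 2 per year is 88 / 2 = 44 years.
Counting back 44 years from 1948 CE places the disturbance line in 1948 − 44 = 1904 CE.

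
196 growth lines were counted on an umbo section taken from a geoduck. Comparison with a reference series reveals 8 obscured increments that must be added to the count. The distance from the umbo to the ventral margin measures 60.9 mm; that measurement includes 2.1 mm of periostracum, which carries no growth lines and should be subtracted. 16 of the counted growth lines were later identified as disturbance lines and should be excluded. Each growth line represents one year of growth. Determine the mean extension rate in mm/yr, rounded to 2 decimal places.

0.31 mm/yr

After corrections the count is 196 − 16 + 8 = 188 growth lines.
The growth record spans 60.9 − 2.1 = 58.8 mm.
58.8 mm over 188 years gives 58.8 / 188 ≈ 0.31 mm/yr.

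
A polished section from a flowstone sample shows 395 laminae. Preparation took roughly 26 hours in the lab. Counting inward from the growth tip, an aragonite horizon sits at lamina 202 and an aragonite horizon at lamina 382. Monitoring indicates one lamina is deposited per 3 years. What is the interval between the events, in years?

382 − 202 = 180 laminae lie between the two events.
180 laminae at 3 years each span 180 × 3 = 540 years.

540 years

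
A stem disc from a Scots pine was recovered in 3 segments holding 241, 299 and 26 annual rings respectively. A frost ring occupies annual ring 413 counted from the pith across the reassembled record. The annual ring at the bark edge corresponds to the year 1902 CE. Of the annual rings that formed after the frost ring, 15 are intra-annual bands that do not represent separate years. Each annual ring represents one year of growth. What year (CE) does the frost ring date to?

1764 CE

Total annual rings = 241 + 299 + 26 = 566.
The frost ring sits at annual ring 413 from the pith, so 566 − 413 = 153 annual rings formed after it.
Excluding 15 false annual rings: 153 − 15 = 138.
Counting back 138 years from 1902 CE places the frost ring in 1902 − 138 = 1764 CE.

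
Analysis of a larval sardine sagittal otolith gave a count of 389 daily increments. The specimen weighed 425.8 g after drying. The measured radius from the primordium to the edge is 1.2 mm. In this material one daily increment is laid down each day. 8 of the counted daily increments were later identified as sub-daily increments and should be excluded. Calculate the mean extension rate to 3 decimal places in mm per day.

0.003 mm per day

True daily increment count = 389 − 8 = 381.
Mean rate = 1.2 mm / 381 days ≈ 0.003 mm per day.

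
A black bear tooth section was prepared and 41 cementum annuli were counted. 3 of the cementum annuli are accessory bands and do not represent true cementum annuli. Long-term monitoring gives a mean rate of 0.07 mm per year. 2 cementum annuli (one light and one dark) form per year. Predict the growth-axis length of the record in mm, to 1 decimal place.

Adjusted count: 41 − 3 = 38 cementum annuli.
Dividing by 2 cementum annuli per year: 38 / 2 = 19 years.
19 years at 0.07 mm/year gives 0.07 × 19 = 1.3 mm.

1.3 mm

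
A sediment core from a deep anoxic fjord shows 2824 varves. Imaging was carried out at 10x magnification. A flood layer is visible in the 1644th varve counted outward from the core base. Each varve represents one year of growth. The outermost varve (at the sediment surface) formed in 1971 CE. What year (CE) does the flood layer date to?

791 CE

Between varve 1644 and the sediment surface there are 2824 − 1644 = 1180 varves.
Counting back 1180 years from 1971 CE places the flood layer in 1971 − 1180 = 791 CE.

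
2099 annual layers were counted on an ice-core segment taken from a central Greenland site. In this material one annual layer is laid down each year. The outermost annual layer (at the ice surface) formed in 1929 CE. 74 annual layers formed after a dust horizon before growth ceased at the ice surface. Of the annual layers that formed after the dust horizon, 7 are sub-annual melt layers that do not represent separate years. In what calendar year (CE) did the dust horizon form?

1862 CE

74 annual layers post-date the dust horizon.
Excluding 7 false annual layers: 74 − 7 = 67.
Counting back 67 years from 1929 CE places the dust horizon in 1929 − 67 = 1862 CE.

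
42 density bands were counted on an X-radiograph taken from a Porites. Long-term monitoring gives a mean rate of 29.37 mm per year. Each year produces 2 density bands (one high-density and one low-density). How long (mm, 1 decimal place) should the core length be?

616.8 mm

Dividing by 2 density bands per year: 42 / 2 = 21 years.
Length ≈ 29.37 × 21 = 616.8 mm.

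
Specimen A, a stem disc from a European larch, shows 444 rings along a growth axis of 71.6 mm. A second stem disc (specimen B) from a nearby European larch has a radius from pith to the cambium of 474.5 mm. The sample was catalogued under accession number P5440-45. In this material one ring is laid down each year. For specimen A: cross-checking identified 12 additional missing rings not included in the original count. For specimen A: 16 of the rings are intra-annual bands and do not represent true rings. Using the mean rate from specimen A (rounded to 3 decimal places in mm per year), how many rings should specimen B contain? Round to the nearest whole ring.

Specimen A: true ring count = 444 − 16 + 12 = 440.
A: 71.6 mm over 440 years gives 71.6 / 440 ≈ 0.163 mm/yr.
B spans 474.5 / 0.163 = 2911.04 years ≈ 2911 rings.

2911 rings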